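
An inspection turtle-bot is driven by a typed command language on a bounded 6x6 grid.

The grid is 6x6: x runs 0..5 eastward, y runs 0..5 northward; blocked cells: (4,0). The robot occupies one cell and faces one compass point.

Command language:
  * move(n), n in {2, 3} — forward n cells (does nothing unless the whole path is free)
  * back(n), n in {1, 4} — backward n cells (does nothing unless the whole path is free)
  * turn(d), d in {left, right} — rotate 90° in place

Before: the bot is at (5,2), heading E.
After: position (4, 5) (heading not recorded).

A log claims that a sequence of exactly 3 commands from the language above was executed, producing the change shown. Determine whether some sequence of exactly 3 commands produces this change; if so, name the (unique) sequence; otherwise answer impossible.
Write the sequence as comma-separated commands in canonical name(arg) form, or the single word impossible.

key: running move(3) before back(1) would end elsewhere — order is forced
from: at (5,2), heading E
1. back(1) → at (4,2), heading E
2. turn(left) → at (4,2), heading N
3. move(3) → at (4,5), heading N
all 216 alternatives checked — unique.

back(1), turn(left), move(3)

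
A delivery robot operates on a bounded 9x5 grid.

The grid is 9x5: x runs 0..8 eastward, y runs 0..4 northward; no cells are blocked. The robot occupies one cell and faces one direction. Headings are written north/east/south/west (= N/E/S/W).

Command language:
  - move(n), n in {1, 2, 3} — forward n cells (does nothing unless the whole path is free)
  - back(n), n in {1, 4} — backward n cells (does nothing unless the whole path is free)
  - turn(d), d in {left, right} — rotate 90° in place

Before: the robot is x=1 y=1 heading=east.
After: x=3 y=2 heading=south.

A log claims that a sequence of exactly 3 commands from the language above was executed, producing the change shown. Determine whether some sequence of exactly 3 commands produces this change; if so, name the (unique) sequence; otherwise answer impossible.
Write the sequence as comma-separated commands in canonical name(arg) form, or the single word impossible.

key: cell and facing (now S) both changed — the 3 commands mix motion and turning
start: x=1 y=1 heading=east
t=1 move(2) ⇒ x=3 y=1 heading=east
t=2 turn(right) ⇒ x=3 y=1 heading=south
t=3 back(1) ⇒ x=3 y=2 heading=south
uniquely the one of 343 3-step routes that fits.

move(2), turn(right), back(1)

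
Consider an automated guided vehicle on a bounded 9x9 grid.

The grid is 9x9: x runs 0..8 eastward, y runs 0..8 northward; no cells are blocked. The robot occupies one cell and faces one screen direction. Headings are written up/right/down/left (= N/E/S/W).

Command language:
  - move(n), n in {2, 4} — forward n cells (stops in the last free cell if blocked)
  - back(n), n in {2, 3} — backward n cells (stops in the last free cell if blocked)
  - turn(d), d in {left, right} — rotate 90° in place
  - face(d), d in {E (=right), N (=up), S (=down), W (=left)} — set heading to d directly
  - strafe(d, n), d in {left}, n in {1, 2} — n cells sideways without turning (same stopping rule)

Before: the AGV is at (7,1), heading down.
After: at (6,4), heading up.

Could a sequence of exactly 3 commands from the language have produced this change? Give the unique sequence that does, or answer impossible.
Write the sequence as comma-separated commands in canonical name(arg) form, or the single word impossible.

key: cell and facing (now N) both changed — the 3 commands mix motion and turning
initial: at (7,1), heading down
step 1 (back(3)): at (7,4), heading down
step 2 (face(N)): at (7,4), heading up
step 3 (strafe(left, 1)): at (6,4), heading up
uniquely the one of 1728 3-step routes that fits.

back(3), face(N), strafe(left, 1)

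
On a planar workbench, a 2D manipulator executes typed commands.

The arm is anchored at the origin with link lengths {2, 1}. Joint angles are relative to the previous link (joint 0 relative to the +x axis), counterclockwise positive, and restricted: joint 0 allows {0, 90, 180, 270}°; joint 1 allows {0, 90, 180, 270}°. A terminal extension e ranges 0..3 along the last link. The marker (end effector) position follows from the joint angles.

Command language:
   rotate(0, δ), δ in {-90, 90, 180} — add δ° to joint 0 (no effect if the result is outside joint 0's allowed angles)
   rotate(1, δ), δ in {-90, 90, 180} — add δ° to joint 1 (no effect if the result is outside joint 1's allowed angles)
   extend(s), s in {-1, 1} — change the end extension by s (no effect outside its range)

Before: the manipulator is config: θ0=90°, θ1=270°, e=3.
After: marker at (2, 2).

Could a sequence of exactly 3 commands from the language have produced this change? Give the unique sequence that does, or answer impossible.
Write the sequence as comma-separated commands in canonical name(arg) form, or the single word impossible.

key: order matters: swapping extend(1) and extend(-1) lands elsewhere
from: config: θ0=90°, θ1=270°, e=3
step 1 (extend(1)): config: θ0=90°, θ1=270°, e=3
step 2 (extend(-1)): config: θ0=90°, θ1=270°, e=2
step 3 (extend(-1)): config: θ0=90°, θ1=270°, e=1
no rival 3-sequence matches.

extend(1), extend(-1), extend(-1)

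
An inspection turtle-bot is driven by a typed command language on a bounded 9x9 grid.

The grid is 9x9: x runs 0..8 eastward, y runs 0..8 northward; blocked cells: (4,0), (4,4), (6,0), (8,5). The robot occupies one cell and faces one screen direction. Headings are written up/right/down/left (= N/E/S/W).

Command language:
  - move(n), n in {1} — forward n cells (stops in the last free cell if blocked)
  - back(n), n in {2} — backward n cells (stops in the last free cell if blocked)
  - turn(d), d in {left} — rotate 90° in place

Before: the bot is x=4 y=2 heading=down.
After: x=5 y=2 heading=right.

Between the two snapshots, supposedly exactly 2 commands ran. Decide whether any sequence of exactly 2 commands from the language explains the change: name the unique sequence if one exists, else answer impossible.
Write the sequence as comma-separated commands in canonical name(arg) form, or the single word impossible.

key: order matters: swapping turn(left) and move(1) lands elsewhere
begin: x=4 y=2 heading=down
[1] after turn(left): x=4 y=2 heading=right
[2] after move(1): x=5 y=2 heading=right
no rival 2-sequence matches.

turn(left), move(1)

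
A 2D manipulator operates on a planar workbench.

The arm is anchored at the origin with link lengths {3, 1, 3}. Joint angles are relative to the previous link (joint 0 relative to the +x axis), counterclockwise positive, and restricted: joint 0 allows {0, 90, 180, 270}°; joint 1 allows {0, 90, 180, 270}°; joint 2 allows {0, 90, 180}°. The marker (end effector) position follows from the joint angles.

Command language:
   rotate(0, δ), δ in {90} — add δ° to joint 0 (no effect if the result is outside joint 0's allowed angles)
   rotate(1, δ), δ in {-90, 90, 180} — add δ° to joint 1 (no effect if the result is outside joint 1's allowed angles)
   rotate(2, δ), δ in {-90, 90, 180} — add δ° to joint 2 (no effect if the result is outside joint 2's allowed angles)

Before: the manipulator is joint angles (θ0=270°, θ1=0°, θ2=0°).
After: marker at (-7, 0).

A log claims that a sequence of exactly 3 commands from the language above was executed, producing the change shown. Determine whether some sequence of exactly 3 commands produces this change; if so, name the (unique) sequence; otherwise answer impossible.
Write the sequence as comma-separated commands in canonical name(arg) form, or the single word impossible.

t0: joint angles (θ0=270°, θ1=0°, θ2=0°)
1. rotate(0, 90) → joint angles (θ0=0°, θ1=0°, θ2=0°)
2. rotate(0, 90) → joint angles (θ0=90°, θ1=0°, θ2=0°)
3. rotate(0, 90) → joint angles (θ0=180°, θ1=0°, θ2=0°)
all 343 alternatives checked — unique.

rotate(0, 90), rotate(0, 90), rotate(0, 90)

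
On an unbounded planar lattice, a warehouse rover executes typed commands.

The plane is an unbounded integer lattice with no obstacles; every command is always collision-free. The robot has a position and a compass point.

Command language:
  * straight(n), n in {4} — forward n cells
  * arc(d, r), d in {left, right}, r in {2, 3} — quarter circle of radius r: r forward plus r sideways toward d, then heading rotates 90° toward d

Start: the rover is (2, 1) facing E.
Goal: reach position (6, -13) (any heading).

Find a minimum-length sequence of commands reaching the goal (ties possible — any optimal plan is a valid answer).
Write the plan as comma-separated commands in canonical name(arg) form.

straight(4), arc(right, 3), straight(4), straight(4), arc(right, 3)

start: (2, 1) facing E
[1] after straight(4): (6, 1) facing E
[2] after arc(right, 3): (9, -2) facing S
[3] after straight(4): (9, -6) facing S
[4] after straight(4): (9, -10) facing S
[5] after arc(right, 3): (6, -13) facing W
no 4-step plan works, so 5 is optimal.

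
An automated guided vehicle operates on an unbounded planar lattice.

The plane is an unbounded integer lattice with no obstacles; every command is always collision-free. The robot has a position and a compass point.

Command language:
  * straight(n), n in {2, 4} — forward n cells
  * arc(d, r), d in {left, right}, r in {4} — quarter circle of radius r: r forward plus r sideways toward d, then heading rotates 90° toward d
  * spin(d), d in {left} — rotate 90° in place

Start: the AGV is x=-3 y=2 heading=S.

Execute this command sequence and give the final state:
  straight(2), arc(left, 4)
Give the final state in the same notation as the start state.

x=1 y=-4 heading=E

begin: x=-3 y=2 heading=S
[1] after straight(2): x=-3 y=0 heading=S
[2] after arc(left, 4): x=1 y=-4 heading=E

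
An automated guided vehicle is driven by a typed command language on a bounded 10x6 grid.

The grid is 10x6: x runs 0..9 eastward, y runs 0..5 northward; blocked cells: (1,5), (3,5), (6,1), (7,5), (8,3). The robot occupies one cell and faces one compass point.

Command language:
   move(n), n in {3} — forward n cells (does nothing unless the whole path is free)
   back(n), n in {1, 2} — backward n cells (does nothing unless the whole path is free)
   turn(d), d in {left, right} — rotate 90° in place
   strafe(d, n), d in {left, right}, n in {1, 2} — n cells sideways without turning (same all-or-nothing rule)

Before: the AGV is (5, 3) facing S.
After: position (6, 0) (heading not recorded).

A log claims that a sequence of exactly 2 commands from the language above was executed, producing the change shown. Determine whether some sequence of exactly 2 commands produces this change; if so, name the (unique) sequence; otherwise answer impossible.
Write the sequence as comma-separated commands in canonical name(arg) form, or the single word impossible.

move(3), strafe(left, 1)

key: running strafe(left, 1) before move(3) would end elsewhere — order is forced
begin: (5, 3) facing S
t=1 move(3) ⇒ (5, 0) facing S
t=2 strafe(left, 1) ⇒ (6, 0) facing S
no rival 2-sequence matches.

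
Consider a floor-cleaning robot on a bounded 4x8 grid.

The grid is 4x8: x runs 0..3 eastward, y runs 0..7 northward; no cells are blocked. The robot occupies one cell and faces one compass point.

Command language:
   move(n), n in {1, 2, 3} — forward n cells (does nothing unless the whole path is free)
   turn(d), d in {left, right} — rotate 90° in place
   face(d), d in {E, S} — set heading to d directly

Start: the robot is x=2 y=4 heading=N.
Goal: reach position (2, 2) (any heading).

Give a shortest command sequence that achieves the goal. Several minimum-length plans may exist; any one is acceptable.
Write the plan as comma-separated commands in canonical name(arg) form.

face(S), move(2)

t0: x=2 y=4 heading=N
step 1 (face(S)): x=2 y=4 heading=S
step 2 (move(2)): x=2 y=2 heading=S
minimal: 2 command(s), checked below 2.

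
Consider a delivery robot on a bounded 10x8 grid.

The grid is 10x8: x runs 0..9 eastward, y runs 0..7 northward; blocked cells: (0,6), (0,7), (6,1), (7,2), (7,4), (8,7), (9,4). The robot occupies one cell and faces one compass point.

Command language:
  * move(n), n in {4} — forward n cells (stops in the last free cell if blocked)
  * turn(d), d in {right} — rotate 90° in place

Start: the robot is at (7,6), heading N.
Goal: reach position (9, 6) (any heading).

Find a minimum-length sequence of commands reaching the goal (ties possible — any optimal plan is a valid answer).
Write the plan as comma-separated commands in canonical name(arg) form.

turn(right), move(4)

initial: at (7,6), heading N
1. turn(right) → at (7,6), heading E
2. move(4) → at (9,6), heading E
minimal: 2 command(s), checked below 2.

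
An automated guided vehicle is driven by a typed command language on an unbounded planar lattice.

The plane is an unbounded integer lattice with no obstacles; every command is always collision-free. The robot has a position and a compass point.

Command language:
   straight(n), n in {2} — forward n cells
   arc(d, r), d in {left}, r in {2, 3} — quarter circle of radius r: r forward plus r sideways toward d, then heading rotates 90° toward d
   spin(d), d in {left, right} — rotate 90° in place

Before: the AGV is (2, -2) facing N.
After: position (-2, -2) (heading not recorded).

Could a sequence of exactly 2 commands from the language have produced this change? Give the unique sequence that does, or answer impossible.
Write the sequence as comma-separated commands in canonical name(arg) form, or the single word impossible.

arc(left, 2), arc(left, 2)

initial: (2, -2) facing N
step 1 (arc(left, 2)): (0, 0) facing W
step 2 (arc(left, 2)): (-2, -2) facing S
no other 2-command option fits: unique.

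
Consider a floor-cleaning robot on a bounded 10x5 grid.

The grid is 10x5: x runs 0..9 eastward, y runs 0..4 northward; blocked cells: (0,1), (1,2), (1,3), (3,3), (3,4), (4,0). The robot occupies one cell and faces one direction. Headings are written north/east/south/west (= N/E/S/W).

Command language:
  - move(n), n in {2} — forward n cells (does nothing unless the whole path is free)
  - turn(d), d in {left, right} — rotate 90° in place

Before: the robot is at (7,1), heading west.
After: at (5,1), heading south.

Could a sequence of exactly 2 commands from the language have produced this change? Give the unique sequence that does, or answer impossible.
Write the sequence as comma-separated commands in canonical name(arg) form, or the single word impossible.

move(2), turn(left)

key: running turn(left) before move(2) would end elsewhere — order is forced
from: at (7,1), heading west
1. move(2) → at (5,1), heading west
2. turn(left) → at (5,1), heading south
all 9 alternatives checked — unique.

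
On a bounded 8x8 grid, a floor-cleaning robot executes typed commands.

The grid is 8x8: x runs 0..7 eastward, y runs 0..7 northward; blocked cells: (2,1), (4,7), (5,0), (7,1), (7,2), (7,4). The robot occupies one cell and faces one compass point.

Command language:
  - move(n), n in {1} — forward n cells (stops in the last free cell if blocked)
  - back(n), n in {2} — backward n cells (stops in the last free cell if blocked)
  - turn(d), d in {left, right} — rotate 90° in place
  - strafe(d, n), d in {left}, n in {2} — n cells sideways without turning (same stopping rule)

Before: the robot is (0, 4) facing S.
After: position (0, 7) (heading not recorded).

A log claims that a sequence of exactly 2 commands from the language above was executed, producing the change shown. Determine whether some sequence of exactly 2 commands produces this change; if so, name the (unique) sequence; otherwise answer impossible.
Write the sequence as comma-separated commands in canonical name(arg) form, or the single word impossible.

back(2), back(2)

key: the second back(2) runs into the grid edge before its full distance
initial: (0, 4) facing S
[1] after back(2): (0, 6) facing S
[2] after back(2): (0, 7) facing S
no other 2-command option fits: unique.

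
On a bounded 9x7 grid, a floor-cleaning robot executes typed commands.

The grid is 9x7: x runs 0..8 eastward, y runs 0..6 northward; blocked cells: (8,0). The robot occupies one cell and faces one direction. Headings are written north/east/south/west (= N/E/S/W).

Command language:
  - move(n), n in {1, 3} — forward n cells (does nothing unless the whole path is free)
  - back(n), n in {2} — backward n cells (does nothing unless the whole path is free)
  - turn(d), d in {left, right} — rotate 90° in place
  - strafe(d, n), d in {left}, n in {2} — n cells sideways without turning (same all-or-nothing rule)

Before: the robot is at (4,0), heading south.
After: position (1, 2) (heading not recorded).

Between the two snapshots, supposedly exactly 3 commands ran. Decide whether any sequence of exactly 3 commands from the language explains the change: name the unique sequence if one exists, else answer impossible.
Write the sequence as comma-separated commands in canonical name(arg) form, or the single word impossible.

key: running move(3) before back(2) would end elsewhere — order is forced
begin: at (4,0), heading south
1. back(2) → at (4,2), heading south
2. turn(right) → at (4,2), heading west
3. move(3) → at (1,2), heading west
no other 3-command option fits: unique.

back(2), turn(right), move(3)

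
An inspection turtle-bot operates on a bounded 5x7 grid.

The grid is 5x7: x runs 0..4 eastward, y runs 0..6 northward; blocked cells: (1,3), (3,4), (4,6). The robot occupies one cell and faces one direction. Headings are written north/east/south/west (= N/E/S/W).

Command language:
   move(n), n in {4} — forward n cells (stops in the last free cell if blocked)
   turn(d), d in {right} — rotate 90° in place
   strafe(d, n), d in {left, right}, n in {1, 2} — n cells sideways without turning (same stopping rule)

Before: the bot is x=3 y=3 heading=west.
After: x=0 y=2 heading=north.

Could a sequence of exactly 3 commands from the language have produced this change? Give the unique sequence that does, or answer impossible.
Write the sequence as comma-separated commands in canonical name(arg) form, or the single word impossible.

key: position moved to (0,2) AND the heading swung to N — translation plus rotation needed
start: x=3 y=3 heading=west
[1] after strafe(left, 1): x=3 y=2 heading=west
[2] after move(4): x=0 y=2 heading=west
[3] after turn(right): x=0 y=2 heading=north
no rival 3-sequence matches.

strafe(left, 1), move(4), turn(right)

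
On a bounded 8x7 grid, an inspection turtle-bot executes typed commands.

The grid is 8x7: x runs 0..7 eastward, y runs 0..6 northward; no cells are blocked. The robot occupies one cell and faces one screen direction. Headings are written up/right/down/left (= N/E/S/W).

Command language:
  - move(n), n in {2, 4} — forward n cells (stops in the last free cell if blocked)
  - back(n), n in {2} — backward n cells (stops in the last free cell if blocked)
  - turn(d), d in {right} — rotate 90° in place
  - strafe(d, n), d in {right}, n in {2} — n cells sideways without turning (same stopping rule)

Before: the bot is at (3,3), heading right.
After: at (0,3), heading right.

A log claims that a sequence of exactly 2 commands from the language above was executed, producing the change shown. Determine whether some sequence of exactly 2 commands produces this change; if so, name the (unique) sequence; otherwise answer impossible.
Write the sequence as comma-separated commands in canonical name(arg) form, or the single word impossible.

key: heading stays E — no command in the sequence turns
begin: at (3,3), heading right
1. back(2) → at (1,3), heading right
2. back(2) → at (0,3), heading right
uniquely the one of 25 2-step routes that fits.

back(2), back(2)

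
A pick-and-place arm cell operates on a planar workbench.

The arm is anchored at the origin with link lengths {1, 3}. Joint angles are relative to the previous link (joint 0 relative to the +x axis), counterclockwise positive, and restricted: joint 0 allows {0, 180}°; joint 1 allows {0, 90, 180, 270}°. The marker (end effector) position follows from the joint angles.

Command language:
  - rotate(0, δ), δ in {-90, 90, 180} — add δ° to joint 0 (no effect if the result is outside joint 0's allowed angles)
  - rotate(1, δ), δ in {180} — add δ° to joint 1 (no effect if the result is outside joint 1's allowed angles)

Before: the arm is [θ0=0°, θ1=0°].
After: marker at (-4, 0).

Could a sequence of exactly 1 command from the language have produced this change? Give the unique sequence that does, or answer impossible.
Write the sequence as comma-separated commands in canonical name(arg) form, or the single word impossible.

from: [θ0=0°, θ1=0°]
step 1 (rotate(0, 180)): [θ0=180°, θ1=0°]
no other 1-command option fits: unique.

rotate(0, 180)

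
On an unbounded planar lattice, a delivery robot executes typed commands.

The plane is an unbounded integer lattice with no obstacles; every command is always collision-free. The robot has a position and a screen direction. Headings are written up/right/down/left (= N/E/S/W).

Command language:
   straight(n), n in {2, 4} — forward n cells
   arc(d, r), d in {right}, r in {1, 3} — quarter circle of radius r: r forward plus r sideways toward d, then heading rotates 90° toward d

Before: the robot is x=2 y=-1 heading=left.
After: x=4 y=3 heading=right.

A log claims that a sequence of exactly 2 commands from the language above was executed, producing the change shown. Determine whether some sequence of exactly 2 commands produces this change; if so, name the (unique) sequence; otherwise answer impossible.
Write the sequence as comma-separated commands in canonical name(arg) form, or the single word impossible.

arc(right, 1), arc(right, 3)

key: order matters: swapping arc(right, 1) and arc(right, 3) lands elsewhere
from: x=2 y=-1 heading=left
t=1 arc(right, 1) ⇒ x=1 y=0 heading=up
t=2 arc(right, 3) ⇒ x=4 y=3 heading=right
all 16 alternatives checked — unique.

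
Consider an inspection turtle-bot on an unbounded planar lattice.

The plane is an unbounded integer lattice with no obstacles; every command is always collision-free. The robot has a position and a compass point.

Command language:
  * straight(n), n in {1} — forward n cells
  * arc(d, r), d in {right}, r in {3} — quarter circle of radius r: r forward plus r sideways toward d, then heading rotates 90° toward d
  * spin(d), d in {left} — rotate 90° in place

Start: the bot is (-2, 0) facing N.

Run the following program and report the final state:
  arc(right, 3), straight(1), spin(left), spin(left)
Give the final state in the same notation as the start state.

t0: (-2, 0) facing N
[1] after arc(right, 3): (1, 3) facing E
[2] after straight(1): (2, 3) facing E
[3] after spin(left): (2, 3) facing N
[4] after spin(left): (2, 3) facing W

(2, 3) facing W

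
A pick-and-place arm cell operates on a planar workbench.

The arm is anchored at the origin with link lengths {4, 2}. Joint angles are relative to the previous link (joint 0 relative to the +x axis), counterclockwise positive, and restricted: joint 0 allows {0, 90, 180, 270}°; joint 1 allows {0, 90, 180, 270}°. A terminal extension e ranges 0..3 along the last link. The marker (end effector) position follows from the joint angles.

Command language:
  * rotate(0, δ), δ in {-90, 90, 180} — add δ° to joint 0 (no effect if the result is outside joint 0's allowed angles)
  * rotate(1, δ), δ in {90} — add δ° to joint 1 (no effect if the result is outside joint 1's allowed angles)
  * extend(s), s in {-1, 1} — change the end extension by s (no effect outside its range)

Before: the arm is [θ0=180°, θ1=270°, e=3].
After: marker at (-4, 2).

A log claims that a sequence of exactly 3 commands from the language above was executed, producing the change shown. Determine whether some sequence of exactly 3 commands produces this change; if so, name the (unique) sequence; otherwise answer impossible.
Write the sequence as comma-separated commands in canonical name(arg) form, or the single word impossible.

extend(-1), extend(-1), extend(-1)

start: [θ0=180°, θ1=270°, e=3]
[1] after extend(-1): [θ0=180°, θ1=270°, e=2]
[2] after extend(-1): [θ0=180°, θ1=270°, e=1]
[3] after extend(-1): [θ0=180°, θ1=270°, e=0]
all 216 alternatives checked — unique.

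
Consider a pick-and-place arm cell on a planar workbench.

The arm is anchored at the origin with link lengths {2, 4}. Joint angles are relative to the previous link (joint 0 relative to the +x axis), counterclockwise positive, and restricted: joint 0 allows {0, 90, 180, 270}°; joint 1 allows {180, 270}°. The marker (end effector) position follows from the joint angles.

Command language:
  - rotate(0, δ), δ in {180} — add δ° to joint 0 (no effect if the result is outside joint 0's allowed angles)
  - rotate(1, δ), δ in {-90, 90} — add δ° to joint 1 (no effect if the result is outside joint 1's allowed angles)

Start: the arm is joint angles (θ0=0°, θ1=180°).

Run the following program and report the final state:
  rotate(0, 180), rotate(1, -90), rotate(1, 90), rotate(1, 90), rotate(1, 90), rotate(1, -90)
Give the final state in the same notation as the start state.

joint angles (θ0=180°, θ1=180°)

initial: joint angles (θ0=0°, θ1=180°)
t=1 rotate(0, 180) ⇒ joint angles (θ0=180°, θ1=180°)
t=2 rotate(1, -90) ⇒ joint angles (θ0=180°, θ1=180°)
t=3 rotate(1, 90) ⇒ joint angles (θ0=180°, θ1=270°)
t=4 rotate(1, 90) ⇒ joint angles (θ0=180°, θ1=270°)
t=5 rotate(1, 90) ⇒ joint angles (θ0=180°, θ1=270°)
t=6 rotate(1, -90) ⇒ joint angles (θ0=180°, θ1=180°)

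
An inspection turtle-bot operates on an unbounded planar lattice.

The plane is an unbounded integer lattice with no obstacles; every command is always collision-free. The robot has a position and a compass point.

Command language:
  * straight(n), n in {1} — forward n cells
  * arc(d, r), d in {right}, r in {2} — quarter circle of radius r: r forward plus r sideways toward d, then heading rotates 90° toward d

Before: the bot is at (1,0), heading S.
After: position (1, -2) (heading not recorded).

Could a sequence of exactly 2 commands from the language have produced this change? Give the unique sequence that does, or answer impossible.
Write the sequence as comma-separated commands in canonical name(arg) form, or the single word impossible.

straight(1), straight(1)

start: at (1,0), heading S
step 1 (straight(1)): at (1,-1), heading S
step 2 (straight(1)): at (1,-2), heading S
no rival 2-sequence matches.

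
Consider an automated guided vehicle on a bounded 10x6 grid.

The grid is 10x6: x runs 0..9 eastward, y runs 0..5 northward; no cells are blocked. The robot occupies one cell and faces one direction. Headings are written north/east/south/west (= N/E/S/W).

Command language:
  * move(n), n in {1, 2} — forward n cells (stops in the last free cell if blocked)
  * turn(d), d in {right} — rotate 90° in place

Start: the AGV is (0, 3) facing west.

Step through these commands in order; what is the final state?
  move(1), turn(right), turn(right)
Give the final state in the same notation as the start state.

(0, 3) facing east

begin: (0, 3) facing west
1. move(1) → (0, 3) facing west
2. turn(right) → (0, 3) facing north
3. turn(right) → (0, 3) facing east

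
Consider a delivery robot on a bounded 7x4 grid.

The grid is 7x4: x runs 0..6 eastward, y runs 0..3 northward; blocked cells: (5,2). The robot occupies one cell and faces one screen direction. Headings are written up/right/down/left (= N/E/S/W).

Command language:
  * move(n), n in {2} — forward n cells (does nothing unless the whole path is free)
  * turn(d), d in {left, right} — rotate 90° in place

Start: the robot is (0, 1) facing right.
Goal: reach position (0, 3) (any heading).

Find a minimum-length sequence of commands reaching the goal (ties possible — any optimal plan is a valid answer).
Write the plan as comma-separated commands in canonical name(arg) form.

initial: (0, 1) facing right
t=1 turn(left) ⇒ (0, 1) facing up
t=2 move(2) ⇒ (0, 3) facing up
minimal: 2 command(s), checked below 2.

turn(left), move(2)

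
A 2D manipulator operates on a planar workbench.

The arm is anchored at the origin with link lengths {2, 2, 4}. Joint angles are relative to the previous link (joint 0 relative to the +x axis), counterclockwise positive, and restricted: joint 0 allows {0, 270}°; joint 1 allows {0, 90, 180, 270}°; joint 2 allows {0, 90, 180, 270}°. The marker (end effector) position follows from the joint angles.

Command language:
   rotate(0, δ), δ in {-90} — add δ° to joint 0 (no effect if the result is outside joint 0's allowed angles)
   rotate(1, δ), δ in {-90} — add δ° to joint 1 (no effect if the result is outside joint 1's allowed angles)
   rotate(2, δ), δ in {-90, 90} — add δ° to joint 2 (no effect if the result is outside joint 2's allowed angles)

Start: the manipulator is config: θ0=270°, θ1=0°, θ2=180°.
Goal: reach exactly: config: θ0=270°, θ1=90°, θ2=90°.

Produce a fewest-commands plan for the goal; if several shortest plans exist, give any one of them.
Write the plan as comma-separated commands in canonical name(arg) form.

rotate(2, -90), rotate(1, -90), rotate(1, -90), rotate(1, -90)

initial: config: θ0=270°, θ1=0°, θ2=180°
step 1 (rotate(2, -90)): config: θ0=270°, θ1=0°, θ2=90°
step 2 (rotate(1, -90)): config: θ0=270°, θ1=270°, θ2=90°
step 3 (rotate(1, -90)): config: θ0=270°, θ1=180°, θ2=90°
step 4 (rotate(1, -90)): config: θ0=270°, θ1=90°, θ2=90°
shorter routes all fall short; 4 is best.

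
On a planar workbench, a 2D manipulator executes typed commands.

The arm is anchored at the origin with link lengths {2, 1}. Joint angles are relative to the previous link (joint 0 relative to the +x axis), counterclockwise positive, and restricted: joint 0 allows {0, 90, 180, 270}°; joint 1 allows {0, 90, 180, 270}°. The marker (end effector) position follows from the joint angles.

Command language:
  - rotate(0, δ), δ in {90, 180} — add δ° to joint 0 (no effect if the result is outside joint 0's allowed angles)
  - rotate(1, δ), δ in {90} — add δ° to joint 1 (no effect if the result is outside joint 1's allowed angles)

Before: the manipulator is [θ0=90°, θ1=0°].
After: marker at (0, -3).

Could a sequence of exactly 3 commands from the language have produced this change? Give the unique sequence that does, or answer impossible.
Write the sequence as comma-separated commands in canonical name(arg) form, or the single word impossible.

rotate(0, 180), rotate(0, 180), rotate(0, 180)

from: [θ0=90°, θ1=0°]
t=1 rotate(0, 180) ⇒ [θ0=270°, θ1=0°]
t=2 rotate(0, 180) ⇒ [θ0=90°, θ1=0°]
t=3 rotate(0, 180) ⇒ [θ0=270°, θ1=0°]
no rival 3-sequence matches.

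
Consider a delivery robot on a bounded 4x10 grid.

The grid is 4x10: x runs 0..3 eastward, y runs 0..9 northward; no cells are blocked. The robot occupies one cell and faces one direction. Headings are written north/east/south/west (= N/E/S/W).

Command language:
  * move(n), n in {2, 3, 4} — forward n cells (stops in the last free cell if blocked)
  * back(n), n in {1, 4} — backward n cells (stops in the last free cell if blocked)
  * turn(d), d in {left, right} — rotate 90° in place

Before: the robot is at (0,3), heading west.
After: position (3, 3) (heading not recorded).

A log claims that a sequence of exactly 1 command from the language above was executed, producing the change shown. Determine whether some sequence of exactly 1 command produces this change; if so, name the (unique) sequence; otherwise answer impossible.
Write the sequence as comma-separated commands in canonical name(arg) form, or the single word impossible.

key: back(4) runs into the grid edge before its full distance
from: at (0,3), heading west
step 1 (back(4)): at (3,3), heading west
no rival 1-sequence matches.

back(4)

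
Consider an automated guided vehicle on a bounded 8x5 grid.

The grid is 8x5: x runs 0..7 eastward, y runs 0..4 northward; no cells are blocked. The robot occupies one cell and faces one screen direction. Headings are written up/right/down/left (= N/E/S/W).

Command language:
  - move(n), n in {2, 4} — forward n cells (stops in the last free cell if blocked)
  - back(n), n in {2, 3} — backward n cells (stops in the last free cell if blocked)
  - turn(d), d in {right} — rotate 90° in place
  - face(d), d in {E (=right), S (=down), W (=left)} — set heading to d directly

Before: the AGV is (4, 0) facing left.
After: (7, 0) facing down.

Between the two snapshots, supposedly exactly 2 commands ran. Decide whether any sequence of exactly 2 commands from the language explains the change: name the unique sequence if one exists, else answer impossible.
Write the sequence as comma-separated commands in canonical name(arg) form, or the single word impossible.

back(3), face(S)

key: cell and facing (now S) both changed — the 2 commands mix motion and turning
from: (4, 0) facing left
[1] after back(3): (7, 0) facing left
[2] after face(S): (7, 0) facing down
no rival 2-sequence matches.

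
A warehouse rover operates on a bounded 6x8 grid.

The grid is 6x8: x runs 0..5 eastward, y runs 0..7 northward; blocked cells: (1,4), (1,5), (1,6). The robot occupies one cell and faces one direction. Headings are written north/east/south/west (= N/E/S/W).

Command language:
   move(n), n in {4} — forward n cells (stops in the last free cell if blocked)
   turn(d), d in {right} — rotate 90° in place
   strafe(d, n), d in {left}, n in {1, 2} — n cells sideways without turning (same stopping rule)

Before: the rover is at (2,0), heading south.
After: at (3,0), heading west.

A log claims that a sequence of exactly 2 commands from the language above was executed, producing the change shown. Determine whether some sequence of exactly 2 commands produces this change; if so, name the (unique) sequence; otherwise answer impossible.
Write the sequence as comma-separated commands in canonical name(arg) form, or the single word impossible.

key: running turn(right) before strafe(left, 1) would end elsewhere — order is forced
from: at (2,0), heading south
t=1 strafe(left, 1) ⇒ at (3,0), heading south
t=2 turn(right) ⇒ at (3,0), heading west
all 16 alternatives checked — unique.

strafe(left, 1), turn(right)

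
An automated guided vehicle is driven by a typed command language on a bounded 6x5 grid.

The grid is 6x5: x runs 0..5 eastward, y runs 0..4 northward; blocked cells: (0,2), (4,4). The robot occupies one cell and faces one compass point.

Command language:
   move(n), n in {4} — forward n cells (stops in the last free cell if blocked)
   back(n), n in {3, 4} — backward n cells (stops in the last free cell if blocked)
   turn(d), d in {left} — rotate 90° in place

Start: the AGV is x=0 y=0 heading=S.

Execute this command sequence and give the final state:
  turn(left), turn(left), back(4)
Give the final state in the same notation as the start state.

x=0 y=0 heading=N

begin: x=0 y=0 heading=S
[1] after turn(left): x=0 y=0 heading=E
[2] after turn(left): x=0 y=0 heading=N
[3] after back(4): x=0 y=0 heading=N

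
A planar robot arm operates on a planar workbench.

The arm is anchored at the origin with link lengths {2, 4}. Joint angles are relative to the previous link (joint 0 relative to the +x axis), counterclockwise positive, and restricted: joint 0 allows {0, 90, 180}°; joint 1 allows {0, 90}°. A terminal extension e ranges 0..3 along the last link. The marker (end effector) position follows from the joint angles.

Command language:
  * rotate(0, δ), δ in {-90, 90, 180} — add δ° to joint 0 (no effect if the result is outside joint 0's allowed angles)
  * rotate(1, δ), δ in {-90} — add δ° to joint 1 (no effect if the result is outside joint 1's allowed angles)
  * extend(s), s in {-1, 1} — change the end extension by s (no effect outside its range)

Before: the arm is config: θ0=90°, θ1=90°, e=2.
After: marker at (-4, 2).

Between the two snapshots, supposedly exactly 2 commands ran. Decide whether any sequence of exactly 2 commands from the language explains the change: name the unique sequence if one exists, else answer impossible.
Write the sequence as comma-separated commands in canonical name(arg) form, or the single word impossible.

start: config: θ0=90°, θ1=90°, e=2
[1] after extend(-1): config: θ0=90°, θ1=90°, e=1
[2] after extend(-1): config: θ0=90°, θ1=90°, e=0
no other 2-command option fits: unique.

extend(-1), extend(-1)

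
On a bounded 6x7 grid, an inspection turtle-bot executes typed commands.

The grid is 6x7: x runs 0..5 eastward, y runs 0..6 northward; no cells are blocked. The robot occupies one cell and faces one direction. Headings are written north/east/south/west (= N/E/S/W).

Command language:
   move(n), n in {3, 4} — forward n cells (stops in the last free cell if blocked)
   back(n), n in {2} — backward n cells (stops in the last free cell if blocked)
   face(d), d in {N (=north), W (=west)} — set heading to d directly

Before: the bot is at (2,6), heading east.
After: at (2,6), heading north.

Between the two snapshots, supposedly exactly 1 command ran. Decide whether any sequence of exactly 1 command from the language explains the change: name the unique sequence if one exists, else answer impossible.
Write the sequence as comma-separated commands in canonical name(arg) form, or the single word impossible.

key: (2,6) unchanged — the single command moves nothing
initial: at (2,6), heading east
t=1 face(N) ⇒ at (2,6), heading north
all 5 alternatives checked — unique.

face(N)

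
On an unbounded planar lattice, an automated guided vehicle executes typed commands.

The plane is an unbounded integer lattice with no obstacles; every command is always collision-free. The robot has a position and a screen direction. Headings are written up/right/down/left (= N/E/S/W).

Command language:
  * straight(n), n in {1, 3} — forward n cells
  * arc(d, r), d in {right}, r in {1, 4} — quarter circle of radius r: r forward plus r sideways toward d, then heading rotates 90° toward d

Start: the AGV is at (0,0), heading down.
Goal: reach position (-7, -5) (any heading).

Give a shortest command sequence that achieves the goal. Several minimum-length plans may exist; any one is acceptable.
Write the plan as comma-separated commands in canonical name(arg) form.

straight(1), arc(right, 4), straight(3)

start: at (0,0), heading down
[1] after straight(1): at (0,-1), heading down
[2] after arc(right, 4): at (-4,-5), heading left
[3] after straight(3): at (-7,-5), heading left
minimal: 3 command(s), checked below 3.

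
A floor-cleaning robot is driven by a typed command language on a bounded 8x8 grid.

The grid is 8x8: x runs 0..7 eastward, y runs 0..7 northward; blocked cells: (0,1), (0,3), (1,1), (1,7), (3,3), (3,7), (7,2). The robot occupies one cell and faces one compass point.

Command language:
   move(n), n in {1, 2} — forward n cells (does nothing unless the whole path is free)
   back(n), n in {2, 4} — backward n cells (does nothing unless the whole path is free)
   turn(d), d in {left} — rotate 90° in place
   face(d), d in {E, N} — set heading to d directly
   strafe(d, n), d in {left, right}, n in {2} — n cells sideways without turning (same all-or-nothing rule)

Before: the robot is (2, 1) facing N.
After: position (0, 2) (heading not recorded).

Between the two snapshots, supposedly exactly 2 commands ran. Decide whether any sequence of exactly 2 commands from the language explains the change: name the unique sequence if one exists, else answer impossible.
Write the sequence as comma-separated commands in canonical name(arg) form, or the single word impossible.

move(1), strafe(left, 2)

key: running strafe(left, 2) before move(1) would end elsewhere — order is forced
initial: (2, 1) facing N
1. move(1) → (2, 2) facing N
2. strafe(left, 2) → (0, 2) facing N
no rival 2-sequence matches.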